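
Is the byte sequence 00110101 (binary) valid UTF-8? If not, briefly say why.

Leading byte 0x35 = 00110101 → 1-byte form.

valid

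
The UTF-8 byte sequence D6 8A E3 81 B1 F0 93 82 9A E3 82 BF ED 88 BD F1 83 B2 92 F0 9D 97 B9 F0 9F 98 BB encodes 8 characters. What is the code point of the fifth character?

U+D23D

Offset 0: leading byte 0xD6 = 11010110 → 2-byte char #1 = D6 8A.
Offset 2: leading byte 0xE3 = 11100011 → 3-byte char #2 = E3 81 B1.
Offset 5: leading byte 0xF0 = 11110000 → 4-byte char #3 = F0 93 82 9A.
Offset 9: leading byte 0xE3 = 11100011 → 3-byte char #4 = E3 82 BF.
Offset 12: leading byte 0xED = 11101101 → 3-byte char #5 = ED 88 BD.
Leading byte 0xED = 11101101 matches 1110xxxx → 3-byte sequence.
Byte 1: 0xED = 11101101, payload 1101 (4 bits).
Byte 2: 0x88 = 10001000 (10xxxxxx ✓), payload 001000.
Byte 3: 0xBD = 10111101 (10xxxxxx ✓), payload 111101.
Concatenate: 1101001000111101 = 0xD23D (16 bits → U+D23D).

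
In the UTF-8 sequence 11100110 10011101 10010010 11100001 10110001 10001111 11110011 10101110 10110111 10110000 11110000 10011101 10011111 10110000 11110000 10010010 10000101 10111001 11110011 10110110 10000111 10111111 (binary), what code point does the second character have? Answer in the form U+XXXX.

U+1C4F

Offset 0: leading byte 0xE6 = 11100110 → 3-byte char #1 = E6 9D 92.
Offset 3: leading byte 0xE1 = 11100001 → 3-byte char #2 = E1 B1 8F.
Leading byte 0xE1 = 11100001 matches 1110xxxx → 3-byte sequence.
Byte 1: 0xE1 = 11100001, payload 0001 (4 bits).
Byte 2: 0xB1 = 10110001 (10xxxxxx ✓), payload 110001.
Byte 3: 0x8F = 10001111 (10xxxxxx ✓), payload 001111.
Concatenate: 0001110001001111 = 0x1C4F (16 bits → U+1C4F).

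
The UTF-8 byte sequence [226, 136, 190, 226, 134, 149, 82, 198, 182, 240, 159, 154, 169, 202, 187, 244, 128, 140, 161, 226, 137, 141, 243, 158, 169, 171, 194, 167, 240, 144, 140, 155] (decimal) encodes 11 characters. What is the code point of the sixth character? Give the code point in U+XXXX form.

U+02BB

Offset 0: leading byte 0xE2 = 11100010 → 3-byte char #1 = E2 88 BE.
Offset 3: leading byte 0xE2 = 11100010 → 3-byte char #2 = E2 86 95.
Offset 6: leading byte 0x52 = 01010010 → 1-byte char #3 = 52.
Offset 7: leading byte 0xC6 = 11000110 → 2-byte char #4 = C6 B6.
Offset 9: leading byte 0xF0 = 11110000 → 4-byte char #5 = F0 9F 9A A9.
Offset 13: leading byte 0xCA = 11001010 → 2-byte char #6 = CA BB.
Leading byte 0xCA = 11001010 matches 110xxxxx → 2-byte sequence.
Byte 1: 0xCA = 11001010, payload 01010 (5 bits).
Byte 2: 0xBB = 10111011 (10xxxxxx ✓), payload 111011.
Concatenate: 01010111011 = 0x2BB (11 bits → U+02BB).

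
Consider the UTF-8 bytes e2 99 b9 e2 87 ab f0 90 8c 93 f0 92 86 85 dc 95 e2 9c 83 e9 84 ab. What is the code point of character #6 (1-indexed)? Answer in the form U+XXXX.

U+2703

Offset 0: leading byte 0xE2 = 11100010 → 3-byte char #1 = E2 99 B9.
Offset 3: leading byte 0xE2 = 11100010 → 3-byte char #2 = E2 87 AB.
Offset 6: leading byte 0xF0 = 11110000 → 4-byte char #3 = F0 90 8C 93.
Offset 10: leading byte 0xF0 = 11110000 → 4-byte char #4 = F0 92 86 85.
Offset 14: leading byte 0xDC = 11011100 → 2-byte char #5 = DC 95.
Offset 16: leading byte 0xE2 = 11100010 → 3-byte char #6 = E2 9C 83.
Leading byte 0xE2 = 11100010 matches 1110xxxx → 3-byte sequence.
Byte 1: 0xE2 = 11100010, payload 0010 (4 bits).
Byte 2: 0x9C = 10011100 (10xxxxxx ✓), payload 011100.
Byte 3: 0x83 = 10000011 (10xxxxxx ✓), payload 000011.
Concatenate: 0010011100000011 = 0x2703 (16 bits → U+2703).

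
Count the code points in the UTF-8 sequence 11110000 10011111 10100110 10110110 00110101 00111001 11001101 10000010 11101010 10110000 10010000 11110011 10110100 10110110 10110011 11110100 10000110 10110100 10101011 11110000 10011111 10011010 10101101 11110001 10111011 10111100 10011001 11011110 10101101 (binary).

Byte at offset 0: 0xF0 = 11110000 → 4-byte char (#1). Advance 4.
Byte at offset 4: 0x35 = 00110101 → 1-byte char (#2). Advance 1.
Byte at offset 5: 0x39 = 00111001 → 1-byte char (#3). Advance 1.
Byte at offset 6: 0xCD = 11001101 → 2-byte char (#4). Advance 2.
Byte at offset 8: 0xEA = 11101010 → 3-byte char (#5). Advance 3.
Byte at offset 11: 0xF3 = 11110011 → 4-byte char (#6). Advance 4.
Byte at offset 15: 0xF4 = 11110100 → 4-byte char (#7). Advance 4.
Byte at offset 19: 0xF0 = 11110000 → 4-byte char (#8). Advance 4.
Byte at offset 23: 0xF1 = 11110001 → 4-byte char (#9). Advance 4.
Byte at offset 27: 0xDE = 11011110 → 2-byte char (#10). Advance 2.
Reached end at offset 29 after 10 code points.

10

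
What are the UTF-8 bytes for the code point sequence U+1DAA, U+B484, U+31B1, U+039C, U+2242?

U+1DAA: 3-byte form → E1 B6 AA.
U+B484: 3-byte form → EB 92 84.
U+31B1: 3-byte form → E3 86 B1.
U+039C: 2-byte form → CE 9C.
U+2242: 3-byte form → E2 89 82.
Concatenated (14 bytes): E1 B6 AA EB 92 84 E3 86 B1 CE 9C E2 89 82.

E1 B6 AA EB 92 84 E3 86 B1 CE 9C E2 89 82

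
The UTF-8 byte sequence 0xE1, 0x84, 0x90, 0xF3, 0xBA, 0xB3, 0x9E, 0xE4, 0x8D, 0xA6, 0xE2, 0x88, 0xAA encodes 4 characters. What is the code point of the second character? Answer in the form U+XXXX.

U+FACDE

Offset 0: leading byte 0xE1 = 11100001 → 3-byte char #1 = E1 84 90.
Offset 3: leading byte 0xF3 = 11110011 → 4-byte char #2 = F3 BA B3 9E.
Leading byte 0xF3 = 11110011 matches 11110xxx → 4-byte sequence.
Byte 1: 0xF3 = 11110011, payload 011 (3 bits).
Byte 2: 0xBA = 10111010 (10xxxxxx ✓), payload 111010.
Byte 3: 0xB3 = 10110011 (10xxxxxx ✓), payload 110011.
Byte 4: 0x9E = 10011110 (10xxxxxx ✓), payload 011110.
Concatenate: 011111010110011011110 = 0xFACDE (21 bits → U+FACDE).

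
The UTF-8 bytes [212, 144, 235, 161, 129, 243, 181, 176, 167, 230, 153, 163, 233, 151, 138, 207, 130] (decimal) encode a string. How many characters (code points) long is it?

6

Byte at offset 0: 0xD4 = 11010100 → 2-byte char (#1). Advance 2.
Byte at offset 2: 0xEB = 11101011 → 3-byte char (#2). Advance 3.
Byte at offset 5: 0xF3 = 11110011 → 4-byte char (#3). Advance 4.
Byte at offset 9: 0xE6 = 11100110 → 3-byte char (#4). Advance 3.
Byte at offset 12: 0xE9 = 11101001 → 3-byte char (#5). Advance 3.
Byte at offset 15: 0xCF = 11001111 → 2-byte char (#6). Advance 2.
Reached end at offset 17 after 6 code points.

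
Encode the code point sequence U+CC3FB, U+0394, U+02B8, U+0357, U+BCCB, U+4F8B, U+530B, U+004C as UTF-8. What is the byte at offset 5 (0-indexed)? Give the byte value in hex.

U+CC3FB → 4-byte form F3 8C 8F BB at offsets 0–3.
U+0394 → 2-byte form CE 94 at offsets 4–5.
Offset 5 falls in char 2's range; it's byte 2 of CE 94 = 0x94.

0x94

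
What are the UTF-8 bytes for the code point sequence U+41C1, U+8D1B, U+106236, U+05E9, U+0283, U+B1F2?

U+41C1: 3-byte form → E4 87 81.
U+8D1B: 3-byte form → E8 B4 9B.
U+106236: 4-byte form → F4 86 88 B6.
U+05E9: 2-byte form → D7 A9.
U+0283: 2-byte form → CA 83.
U+B1F2: 3-byte form → EB 87 B2.
Concatenated (17 bytes): E4 87 81 E8 B4 9B F4 86 88 B6 D7 A9 CA 83 EB 87 B2.

E4 87 81 E8 B4 9B F4 86 88 B6 D7 A9 CA 83 EB 87 B2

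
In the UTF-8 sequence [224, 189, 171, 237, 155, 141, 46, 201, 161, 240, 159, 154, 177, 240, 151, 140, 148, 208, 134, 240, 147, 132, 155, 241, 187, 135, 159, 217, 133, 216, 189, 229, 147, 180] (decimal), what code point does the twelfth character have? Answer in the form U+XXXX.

Offset 0: leading byte 0xE0 = 11100000 → 3-byte char #1 = E0 BD AB.
Offset 3: leading byte 0xED = 11101101 → 3-byte char #2 = ED 9B 8D.
Offset 6: leading byte 0x2E = 00101110 → 1-byte char #3 = 2E.
Offset 7: leading byte 0xC9 = 11001001 → 2-byte char #4 = C9 A1.
Offset 9: leading byte 0xF0 = 11110000 → 4-byte char #5 = F0 9F 9A B1.
Offset 13: leading byte 0xF0 = 11110000 → 4-byte char #6 = F0 97 8C 94.
Offset 17: leading byte 0xD0 = 11010000 → 2-byte char #7 = D0 86.
Offset 19: leading byte 0xF0 = 11110000 → 4-byte char #8 = F0 93 84 9B.
Offset 23: leading byte 0xF1 = 11110001 → 4-byte char #9 = F1 BB 87 9F.
Offset 27: leading byte 0xD9 = 11011001 → 2-byte char #10 = D9 85.
Offset 29: leading byte 0xD8 = 11011000 → 2-byte char #11 = D8 BD.
Offset 31: leading byte 0xE5 = 11100101 → 3-byte char #12 = E5 93 B4.
Leading byte 0xE5 = 11100101 matches 1110xxxx → 3-byte sequence.
Byte 1: 0xE5 = 11100101, payload 0101 (4 bits).
Byte 2: 0x93 = 10010011 (10xxxxxx ✓), payload 010011.
Byte 3: 0xB4 = 10110100 (10xxxxxx ✓), payload 110100.
Concatenate: 0101010011110100 = 0x54F4 (16 bits → U+54F4).

U+54F4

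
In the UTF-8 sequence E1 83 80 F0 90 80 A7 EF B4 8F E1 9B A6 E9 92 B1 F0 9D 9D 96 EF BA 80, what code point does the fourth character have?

Offset 0: leading byte 0xE1 = 11100001 → 3-byte char #1 = E1 83 80.
Offset 3: leading byte 0xF0 = 11110000 → 4-byte char #2 = F0 90 80 A7.
Offset 7: leading byte 0xEF = 11101111 → 3-byte char #3 = EF B4 8F.
Offset 10: leading byte 0xE1 = 11100001 → 3-byte char #4 = E1 9B A6.
Leading byte 0xE1 = 11100001 matches 1110xxxx → 3-byte sequence.
Byte 1: 0xE1 = 11100001, payload 0001 (4 bits).
Byte 2: 0x9B = 10011011 (10xxxxxx ✓), payload 011011.
Byte 3: 0xA6 = 10100110 (10xxxxxx ✓), payload 100110.
Concatenate: 0001011011100110 = 0x16E6 (16 bits → U+16E6).

U+16E6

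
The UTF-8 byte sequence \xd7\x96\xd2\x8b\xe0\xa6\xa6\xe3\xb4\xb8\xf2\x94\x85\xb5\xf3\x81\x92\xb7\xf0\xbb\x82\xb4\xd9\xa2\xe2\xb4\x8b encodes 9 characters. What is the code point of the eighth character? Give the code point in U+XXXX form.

Offset 0: leading byte 0xD7 = 11010111 → 2-byte char #1 = D7 96.
Offset 2: leading byte 0xD2 = 11010010 → 2-byte char #2 = D2 8B.
Offset 4: leading byte 0xE0 = 11100000 → 3-byte char #3 = E0 A6 A6.
Offset 7: leading byte 0xE3 = 11100011 → 3-byte char #4 = E3 B4 B8.
Offset 10: leading byte 0xF2 = 11110010 → 4-byte char #5 = F2 94 85 B5.
Offset 14: leading byte 0xF3 = 11110011 → 4-byte char #6 = F3 81 92 B7.
Offset 18: leading byte 0xF0 = 11110000 → 4-byte char #7 = F0 BB 82 B4.
Offset 22: leading byte 0xD9 = 11011001 → 2-byte char #8 = D9 A2.
Leading byte 0xD9 = 11011001 matches 110xxxxx → 2-byte sequence.
Byte 1: 0xD9 = 11011001, payload 11001 (5 bits).
Byte 2: 0xA2 = 10100010 (10xxxxxx ✓), payload 100010.
Concatenate: 11001100010 = 0x662 (11 bits → U+0662).

U+0662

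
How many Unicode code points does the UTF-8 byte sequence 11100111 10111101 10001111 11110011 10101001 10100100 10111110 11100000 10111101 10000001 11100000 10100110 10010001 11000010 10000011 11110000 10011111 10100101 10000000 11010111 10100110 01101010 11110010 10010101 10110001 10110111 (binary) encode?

Byte at offset 0: 0xE7 = 11100111 → 3-byte char (#1). Advance 3.
Byte at offset 3: 0xF3 = 11110011 → 4-byte char (#2). Advance 4.
Byte at offset 7: 0xE0 = 11100000 → 3-byte char (#3). Advance 3.
Byte at offset 10: 0xE0 = 11100000 → 3-byte char (#4). Advance 3.
Byte at offset 13: 0xC2 = 11000010 → 2-byte char (#5). Advance 2.
Byte at offset 15: 0xF0 = 11110000 → 4-byte char (#6). Advance 4.
Byte at offset 19: 0xD7 = 11010111 → 2-byte char (#7). Advance 2.
Byte at offset 21: 0x6A = 01101010 → 1-byte char (#8). Advance 1.
Byte at offset 22: 0xF2 = 11110010 → 4-byte char (#9). Advance 4.
Reached end at offset 26 after 9 code points.

9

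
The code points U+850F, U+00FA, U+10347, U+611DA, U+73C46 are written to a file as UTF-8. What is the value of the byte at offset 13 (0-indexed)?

U+850F → 3-byte form E8 94 8F at offsets 0–2.
U+00FA → 2-byte form C3 BA at offsets 3–4.
U+10347 → 4-byte form F0 90 8D 87 at offsets 5–8.
U+611DA → 4-byte form F1 A1 87 9A at offsets 9–12.
U+73C46 → 4-byte form F1 B3 B1 86 at offsets 13–16.
Offset 13 falls in char 5's range; it's byte 1 of F1 B3 B1 86 = 0xF1.

0xF1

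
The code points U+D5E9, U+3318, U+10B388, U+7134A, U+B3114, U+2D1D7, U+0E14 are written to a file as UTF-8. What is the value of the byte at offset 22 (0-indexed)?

0xE0

U+D5E9 → 3-byte form ED 97 A9 at offsets 0–2.
U+3318 → 3-byte form E3 8C 98 at offsets 3–5.
U+10B388 → 4-byte form F4 8B 8E 88 at offsets 6–9.
U+7134A → 4-byte form F1 B1 8D 8A at offsets 10–13.
U+B3114 → 4-byte form F2 B3 84 94 at offsets 14–17.
U+2D1D7 → 4-byte form F0 AD 87 97 at offsets 18–21.
U+0E14 → 3-byte form E0 B8 94 at offsets 22–24.
Offset 22 falls in char 7's range; it's byte 1 of E0 B8 94 = 0xE0.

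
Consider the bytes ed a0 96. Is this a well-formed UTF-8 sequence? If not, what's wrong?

invalid (encodes a surrogate (U+D800–U+DFFF))

Structurally a 3-byte sequence; payload = 0xD816.
But 0xD816 is in U+D800–U+DFFF, the surrogate range. Surrogates are not Unicode scalar values and are forbidden in UTF-8.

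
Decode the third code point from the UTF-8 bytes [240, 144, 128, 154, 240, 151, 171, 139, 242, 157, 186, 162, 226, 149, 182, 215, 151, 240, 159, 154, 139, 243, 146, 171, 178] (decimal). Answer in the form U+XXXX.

Offset 0: leading byte 0xF0 = 11110000 → 4-byte char #1 = F0 90 80 9A.
Offset 4: leading byte 0xF0 = 11110000 → 4-byte char #2 = F0 97 AB 8B.
Offset 8: leading byte 0xF2 = 11110010 → 4-byte char #3 = F2 9D BA A2.
Leading byte 0xF2 = 11110010 matches 11110xxx → 4-byte sequence.
Byte 1: 0xF2 = 11110010, payload 010 (3 bits).
Byte 2: 0x9D = 10011101 (10xxxxxx ✓), payload 011101.
Byte 3: 0xBA = 10111010 (10xxxxxx ✓), payload 111010.
Byte 4: 0xA2 = 10100010 (10xxxxxx ✓), payload 100010.
Concatenate: 010011101111010100010 = 0x9DEA2 (21 bits → U+9DEA2).

U+9DEA2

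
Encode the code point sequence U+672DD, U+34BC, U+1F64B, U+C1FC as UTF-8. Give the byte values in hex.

U+672DD: 4-byte form → F1 A7 8B 9D.
U+34BC: 3-byte form → E3 92 BC.
U+1F64B: 4-byte form → F0 9F 99 8B.
U+C1FC: 3-byte form → EC 87 BC.
Concatenated (14 bytes): F1 A7 8B 9D E3 92 BC F0 9F 99 8B EC 87 BC.

F1 A7 8B 9D E3 92 BC F0 9F 99 8B EC 87 BC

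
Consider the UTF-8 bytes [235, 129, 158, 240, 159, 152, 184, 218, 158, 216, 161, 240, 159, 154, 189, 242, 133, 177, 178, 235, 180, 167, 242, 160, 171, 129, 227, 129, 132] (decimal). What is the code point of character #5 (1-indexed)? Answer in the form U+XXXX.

U+1F6BD

Offset 0: leading byte 0xEB = 11101011 → 3-byte char #1 = EB 81 9E.
Offset 3: leading byte 0xF0 = 11110000 → 4-byte char #2 = F0 9F 98 B8.
Offset 7: leading byte 0xDA = 11011010 → 2-byte char #3 = DA 9E.
Offset 9: leading byte 0xD8 = 11011000 → 2-byte char #4 = D8 A1.
Offset 11: leading byte 0xF0 = 11110000 → 4-byte char #5 = F0 9F 9A BD.
Leading byte 0xF0 = 11110000 matches 11110xxx → 4-byte sequence.
Byte 1: 0xF0 = 11110000, payload 000 (3 bits).
Byte 2: 0x9F = 10011111 (10xxxxxx ✓), payload 011111.
Byte 3: 0x9A = 10011010 (10xxxxxx ✓), payload 011010.
Byte 4: 0xBD = 10111101 (10xxxxxx ✓), payload 111101.
Concatenate: 000011111011010111101 = 0x1F6BD (21 bits → U+1F6BD).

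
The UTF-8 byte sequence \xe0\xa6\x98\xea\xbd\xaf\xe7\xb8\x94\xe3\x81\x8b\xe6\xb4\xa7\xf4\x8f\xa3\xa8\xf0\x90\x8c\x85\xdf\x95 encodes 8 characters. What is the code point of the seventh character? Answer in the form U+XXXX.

Offset 0: leading byte 0xE0 = 11100000 → 3-byte char #1 = E0 A6 98.
Offset 3: leading byte 0xEA = 11101010 → 3-byte char #2 = EA BD AF.
Offset 6: leading byte 0xE7 = 11100111 → 3-byte char #3 = E7 B8 94.
Offset 9: leading byte 0xE3 = 11100011 → 3-byte char #4 = E3 81 8B.
Offset 12: leading byte 0xE6 = 11100110 → 3-byte char #5 = E6 B4 A7.
Offset 15: leading byte 0xF4 = 11110100 → 4-byte char #6 = F4 8F A3 A8.
Offset 19: leading byte 0xF0 = 11110000 → 4-byte char #7 = F0 90 8C 85.
Leading byte 0xF0 = 11110000 matches 11110xxx → 4-byte sequence.
Byte 1: 0xF0 = 11110000, payload 000 (3 bits).
Byte 2: 0x90 = 10010000 (10xxxxxx ✓), payload 010000.
Byte 3: 0x8C = 10001100 (10xxxxxx ✓), payload 001100.
Byte 4: 0x85 = 10000101 (10xxxxxx ✓), payload 000101.
Concatenate: 000010000001100000101 = 0x10305 (21 bits → U+10305).

U+10305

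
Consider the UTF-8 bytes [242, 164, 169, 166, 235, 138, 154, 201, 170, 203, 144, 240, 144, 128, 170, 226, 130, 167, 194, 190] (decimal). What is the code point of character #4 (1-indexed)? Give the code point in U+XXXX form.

Offset 0: leading byte 0xF2 = 11110010 → 4-byte char #1 = F2 A4 A9 A6.
Offset 4: leading byte 0xEB = 11101011 → 3-byte char #2 = EB 8A 9A.
Offset 7: leading byte 0xC9 = 11001001 → 2-byte char #3 = C9 AA.
Offset 9: leading byte 0xCB = 11001011 → 2-byte char #4 = CB 90.
Leading byte 0xCB = 11001011 matches 110xxxxx → 2-byte sequence.
Byte 1: 0xCB = 11001011, payload 01011 (5 bits).
Byte 2: 0x90 = 10010000 (10xxxxxx ✓), payload 010000.
Concatenate: 01011010000 = 0x2D0 (11 bits → U+02D0).

U+02D0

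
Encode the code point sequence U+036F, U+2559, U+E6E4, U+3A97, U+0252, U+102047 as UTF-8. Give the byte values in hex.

CD AF E2 95 99 EE 9B A4 E3 AA 97 C9 92 F4 82 81 87

U+036F: 2-byte form → CD AF.
U+2559: 3-byte form → E2 95 99.
U+E6E4: 3-byte form → EE 9B A4.
U+3A97: 3-byte form → E3 AA 97.
U+0252: 2-byte form → C9 92.
U+102047: 4-byte form → F4 82 81 87.
Concatenated (17 bytes): CD AF E2 95 99 EE 9B A4 E3 AA 97 C9 92 F4 82 81 87.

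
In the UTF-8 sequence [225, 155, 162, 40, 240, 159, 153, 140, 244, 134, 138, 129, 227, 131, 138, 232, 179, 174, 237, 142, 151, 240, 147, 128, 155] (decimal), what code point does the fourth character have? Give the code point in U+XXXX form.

Offset 0: leading byte 0xE1 = 11100001 → 3-byte char #1 = E1 9B A2.
Offset 3: leading byte 0x28 = 00101000 → 1-byte char #2 = 28.
Offset 4: leading byte 0xF0 = 11110000 → 4-byte char #3 = F0 9F 99 8C.
Offset 8: leading byte 0xF4 = 11110100 → 4-byte char #4 = F4 86 8A 81.
Leading byte 0xF4 = 11110100 matches 11110xxx → 4-byte sequence.
Byte 1: 0xF4 = 11110100, payload 100 (3 bits).
Byte 2: 0x86 = 10000110 (10xxxxxx ✓), payload 000110.
Byte 3: 0x8A = 10001010 (10xxxxxx ✓), payload 001010.
Byte 4: 0x81 = 10000001 (10xxxxxx ✓), payload 000001.
Concatenate: 100000110001010000001 = 0x106281 (21 bits → U+106281).

U+106281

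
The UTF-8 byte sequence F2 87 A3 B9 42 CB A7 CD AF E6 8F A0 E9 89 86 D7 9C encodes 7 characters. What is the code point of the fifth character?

Offset 0: leading byte 0xF2 = 11110010 → 4-byte char #1 = F2 87 A3 B9.
Offset 4: leading byte 0x42 = 01000010 → 1-byte char #2 = 42.
Offset 5: leading byte 0xCB = 11001011 → 2-byte char #3 = CB A7.
Offset 7: leading byte 0xCD = 11001101 → 2-byte char #4 = CD AF.
Offset 9: leading byte 0xE6 = 11100110 → 3-byte char #5 = E6 8F A0.
Leading byte 0xE6 = 11100110 matches 1110xxxx → 3-byte sequence.
Byte 1: 0xE6 = 11100110, payload 0110 (4 bits).
Byte 2: 0x8F = 10001111 (10xxxxxx ✓), payload 001111.
Byte 3: 0xA0 = 10100000 (10xxxxxx ✓), payload 100000.
Concatenate: 0110001111100000 = 0x63E0 (16 bits → U+63E0).

U+63E0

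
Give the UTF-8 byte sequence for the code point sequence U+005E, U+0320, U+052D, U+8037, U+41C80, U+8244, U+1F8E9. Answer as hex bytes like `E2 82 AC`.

5E CC A0 D4 AD E8 80 B7 F1 81 B2 80 E8 89 84 F0 9F A3 A9

U+005E: 1-byte form → 5E.
U+0320: 2-byte form → CC A0.
U+052D: 2-byte form → D4 AD.
U+8037: 3-byte form → E8 80 B7.
U+41C80: 4-byte form → F1 81 B2 80.
U+8244: 3-byte form → E8 89 84.
U+1F8E9: 4-byte form → F0 9F A3 A9.
Concatenated (19 bytes): 5E CC A0 D4 AD E8 80 B7 F1 81 B2 80 E8 89 84 F0 9F A3 A9.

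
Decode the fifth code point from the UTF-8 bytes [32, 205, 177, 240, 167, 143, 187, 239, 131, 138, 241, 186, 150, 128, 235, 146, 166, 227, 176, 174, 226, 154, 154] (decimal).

U+7A580

Offset 0: leading byte 0x20 = 00100000 → 1-byte char #1 = 20.
Offset 1: leading byte 0xCD = 11001101 → 2-byte char #2 = CD B1.
Offset 3: leading byte 0xF0 = 11110000 → 4-byte char #3 = F0 A7 8F BB.
Offset 7: leading byte 0xEF = 11101111 → 3-byte char #4 = EF 83 8A.
Offset 10: leading byte 0xF1 = 11110001 → 4-byte char #5 = F1 BA 96 80.
Leading byte 0xF1 = 11110001 matches 11110xxx → 4-byte sequence.
Byte 1: 0xF1 = 11110001, payload 001 (3 bits).
Byte 2: 0xBA = 10111010 (10xxxxxx ✓), payload 111010.
Byte 3: 0x96 = 10010110 (10xxxxxx ✓), payload 010110.
Byte 4: 0x80 = 10000000 (10xxxxxx ✓), payload 000000.
Concatenate: 001111010010110000000 = 0x7A580 (21 bits → U+7A580).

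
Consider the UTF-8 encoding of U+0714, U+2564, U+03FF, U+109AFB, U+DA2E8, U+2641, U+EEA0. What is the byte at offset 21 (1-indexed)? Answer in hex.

0xA0

1-indexed offset 21 is 0-indexed offset 20.
U+0714 → 2-byte form DC 94 at offsets 0–1.
U+2564 → 3-byte form E2 95 A4 at offsets 2–4.
U+03FF → 2-byte form CF BF at offsets 5–6.
U+109AFB → 4-byte form F4 89 AB BB at offsets 7–10.
U+DA2E8 → 4-byte form F3 9A 8B A8 at offsets 11–14.
U+2641 → 3-byte form E2 99 81 at offsets 15–17.
U+EEA0 → 3-byte form EE BA A0 at offsets 18–20.
Offset 20 falls in char 7's range; it's byte 3 of EE BA A0 = 0xA0.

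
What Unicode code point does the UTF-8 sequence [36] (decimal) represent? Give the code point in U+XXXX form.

U+0024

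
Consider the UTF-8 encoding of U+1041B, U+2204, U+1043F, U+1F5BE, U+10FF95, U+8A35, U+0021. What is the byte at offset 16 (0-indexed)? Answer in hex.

U+1041B → 4-byte form F0 90 90 9B at offsets 0–3.
U+2204 → 3-byte form E2 88 84 at offsets 4–6.
U+1043F → 4-byte form F0 90 90 BF at offsets 7–10.
U+1F5BE → 4-byte form F0 9F 96 BE at offsets 11–14.
U+10FF95 → 4-byte form F4 8F BE 95 at offsets 15–18.
Offset 16 falls in char 5's range; it's byte 2 of F4 8F BE 95 = 0x8F.

0x8F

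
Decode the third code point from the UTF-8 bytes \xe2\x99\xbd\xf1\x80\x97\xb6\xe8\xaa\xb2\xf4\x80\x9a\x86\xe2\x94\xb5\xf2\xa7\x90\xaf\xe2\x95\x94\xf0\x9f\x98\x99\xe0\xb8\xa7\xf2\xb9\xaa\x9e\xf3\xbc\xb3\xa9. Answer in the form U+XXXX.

U+8AB2

Offset 0: leading byte 0xE2 = 11100010 → 3-byte char #1 = E2 99 BD.
Offset 3: leading byte 0xF1 = 11110001 → 4-byte char #2 = F1 80 97 B6.
Offset 7: leading byte 0xE8 = 11101000 → 3-byte char #3 = E8 AA B2.
Leading byte 0xE8 = 11101000 matches 1110xxxx → 3-byte sequence.
Byte 1: 0xE8 = 11101000, payload 1000 (4 bits).
Byte 2: 0xAA = 10101010 (10xxxxxx ✓), payload 101010.
Byte 3: 0xB2 = 10110010 (10xxxxxx ✓), payload 110010.
Concatenate: 1000101010110010 = 0x8AB2 (16 bits → U+8AB2).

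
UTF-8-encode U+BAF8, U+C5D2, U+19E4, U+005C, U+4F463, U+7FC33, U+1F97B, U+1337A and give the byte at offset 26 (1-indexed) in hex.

1-indexed offset 26 is 0-indexed offset 25.
U+BAF8 → 3-byte form EB AB B8 at offsets 0–2.
U+C5D2 → 3-byte form EC 97 92 at offsets 3–5.
U+19E4 → 3-byte form E1 A7 A4 at offsets 6–8.
U+005C → 1-byte form 5C at offsets 9–9.
U+4F463 → 4-byte form F1 8F 91 A3 at offsets 10–13.
U+7FC33 → 4-byte form F1 BF B0 B3 at offsets 14–17.
U+1F97B → 4-byte form F0 9F A5 BB at offsets 18–21.
U+1337A → 4-byte form F0 93 8D BA at offsets 22–25.
Offset 25 falls in char 8's range; it's byte 4 of F0 93 8D BA = 0xBA.

0xBA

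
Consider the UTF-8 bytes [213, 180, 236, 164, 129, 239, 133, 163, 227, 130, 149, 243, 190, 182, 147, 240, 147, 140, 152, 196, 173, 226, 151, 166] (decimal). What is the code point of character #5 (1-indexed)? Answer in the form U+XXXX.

U+FED93

Offset 0: leading byte 0xD5 = 11010101 → 2-byte char #1 = D5 B4.
Offset 2: leading byte 0xEC = 11101100 → 3-byte char #2 = EC A4 81.
Offset 5: leading byte 0xEF = 11101111 → 3-byte char #3 = EF 85 A3.
Offset 8: leading byte 0xE3 = 11100011 → 3-byte char #4 = E3 82 95.
Offset 11: leading byte 0xF3 = 11110011 → 4-byte char #5 = F3 BE B6 93.
Leading byte 0xF3 = 11110011 matches 11110xxx → 4-byte sequence.
Byte 1: 0xF3 = 11110011, payload 011 (3 bits).
Byte 2: 0xBE = 10111110 (10xxxxxx ✓), payload 111110.
Byte 3: 0xB6 = 10110110 (10xxxxxx ✓), payload 110110.
Byte 4: 0x93 = 10010011 (10xxxxxx ✓), payload 010011.
Concatenate: 011111110110110010011 = 0xFED93 (21 bits → U+FED93).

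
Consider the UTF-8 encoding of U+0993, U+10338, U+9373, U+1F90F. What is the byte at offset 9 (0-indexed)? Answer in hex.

U+0993 → 3-byte form E0 A6 93 at offsets 0–2.
U+10338 → 4-byte form F0 90 8C B8 at offsets 3–6.
U+9373 → 3-byte form E9 8D B3 at offsets 7–9.
Offset 9 falls in char 3's range; it's byte 3 of E9 8D B3 = 0xB3.

0xB3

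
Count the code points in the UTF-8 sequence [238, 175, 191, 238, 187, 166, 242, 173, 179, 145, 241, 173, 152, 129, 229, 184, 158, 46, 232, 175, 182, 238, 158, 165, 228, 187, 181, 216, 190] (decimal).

Byte at offset 0: 0xEE = 11101110 → 3-byte char (#1). Advance 3.
Byte at offset 3: 0xEE = 11101110 → 3-byte char (#2). Advance 3.
Byte at offset 6: 0xF2 = 11110010 → 4-byte char (#3). Advance 4.
Byte at offset 10: 0xF1 = 11110001 → 4-byte char (#4). Advance 4.
Byte at offset 14: 0xE5 = 11100101 → 3-byte char (#5). Advance 3.
Byte at offset 17: 0x2E = 00101110 → 1-byte char (#6). Advance 1.
Byte at offset 18: 0xE8 = 11101000 → 3-byte char (#7). Advance 3.
Byte at offset 21: 0xEE = 11101110 → 3-byte char (#8). Advance 3.
Byte at offset 24: 0xE4 = 11100100 → 3-byte char (#9). Advance 3.
Byte at offset 27: 0xD8 = 11011000 → 2-byte char (#10). Advance 2.
Reached end at offset 29 after 10 code points.

10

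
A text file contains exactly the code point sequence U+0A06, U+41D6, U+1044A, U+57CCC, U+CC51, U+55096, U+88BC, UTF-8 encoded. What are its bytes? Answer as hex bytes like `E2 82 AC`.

E0 A8 86 E4 87 96 F0 90 91 8A F1 97 B3 8C EC B1 91 F1 95 82 96 E8 A2 BC

U+0A06: 3-byte form → E0 A8 86.
U+41D6: 3-byte form → E4 87 96.
U+1044A: 4-byte form → F0 90 91 8A.
U+57CCC: 4-byte form → F1 97 B3 8C.
U+CC51: 3-byte form → EC B1 91.
U+55096: 4-byte form → F1 95 82 96.
U+88BC: 3-byte form → E8 A2 BC.
Concatenated (24 bytes): E0 A8 86 E4 87 96 F0 90 91 8A F1 97 B3 8C EC B1 91 F1 95 82 96 E8 A2 BC.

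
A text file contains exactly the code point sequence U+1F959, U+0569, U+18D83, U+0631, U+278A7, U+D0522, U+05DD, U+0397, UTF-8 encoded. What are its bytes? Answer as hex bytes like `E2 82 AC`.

F0 9F A5 99 D5 A9 F0 98 B6 83 D8 B1 F0 A7 A2 A7 F3 90 94 A2 D7 9D CE 97

U+1F959: 4-byte form → F0 9F A5 99.
U+0569: 2-byte form → D5 A9.
U+18D83: 4-byte form → F0 98 B6 83.
U+0631: 2-byte form → D8 B1.
U+278A7: 4-byte form → F0 A7 A2 A7.
U+D0522: 4-byte form → F3 90 94 A2.
U+05DD: 2-byte form → D7 9D.
U+0397: 2-byte form → CE 97.
Concatenated (24 bytes): F0 9F A5 99 D5 A9 F0 98 B6 83 D8 B1 F0 A7 A2 A7 F3 90 94 A2 D7 9D CE 97.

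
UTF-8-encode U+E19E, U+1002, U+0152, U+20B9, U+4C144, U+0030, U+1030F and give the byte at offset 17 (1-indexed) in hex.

0xF0

1-indexed offset 17 is 0-indexed offset 16.
U+E19E → 3-byte form EE 86 9E at offsets 0–2.
U+1002 → 3-byte form E1 80 82 at offsets 3–5.
U+0152 → 2-byte form C5 92 at offsets 6–7.
U+20B9 → 3-byte form E2 82 B9 at offsets 8–10.
U+4C144 → 4-byte form F1 8C 85 84 at offsets 11–14.
U+0030 → 1-byte form 30 at offsets 15–15.
U+1030F → 4-byte form F0 90 8C 8F at offsets 16–19.
Offset 16 falls in char 7's range; it's byte 1 of F0 90 8C 8F = 0xF0.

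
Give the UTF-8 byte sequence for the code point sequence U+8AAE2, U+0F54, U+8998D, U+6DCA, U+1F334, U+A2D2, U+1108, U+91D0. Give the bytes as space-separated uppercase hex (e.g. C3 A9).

F2 8A AB A2 E0 BD 94 F2 89 A6 8D E6 B7 8A F0 9F 8C B4 EA 8B 92 E1 84 88 E9 87 90

U+8AAE2: 4-byte form → F2 8A AB A2.
U+0F54: 3-byte form → E0 BD 94.
U+8998D: 4-byte form → F2 89 A6 8D.
U+6DCA: 3-byte form → E6 B7 8A.
U+1F334: 4-byte form → F0 9F 8C B4.
U+A2D2: 3-byte form → EA 8B 92.
U+1108: 3-byte form → E1 84 88.
U+91D0: 3-byte form → E9 87 90.
Concatenated (27 bytes): F2 8A AB A2 E0 BD 94 F2 89 A6 8D E6 B7 8A F0 9F 8C B4 EA 8B 92 E1 84 88 E9 87 90.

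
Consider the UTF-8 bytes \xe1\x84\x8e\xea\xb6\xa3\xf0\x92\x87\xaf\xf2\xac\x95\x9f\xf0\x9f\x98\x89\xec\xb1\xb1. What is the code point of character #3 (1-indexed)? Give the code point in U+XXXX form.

U+121EF

Offset 0: leading byte 0xE1 = 11100001 → 3-byte char #1 = E1 84 8E.
Offset 3: leading byte 0xEA = 11101010 → 3-byte char #2 = EA B6 A3.
Offset 6: leading byte 0xF0 = 11110000 → 4-byte char #3 = F0 92 87 AF.
Leading byte 0xF0 = 11110000 matches 11110xxx → 4-byte sequence.
Byte 1: 0xF0 = 11110000, payload 000 (3 bits).
Byte 2: 0x92 = 10010010 (10xxxxxx ✓), payload 010010.
Byte 3: 0x87 = 10000111 (10xxxxxx ✓), payload 000111.
Byte 4: 0xAF = 10101111 (10xxxxxx ✓), payload 101111.
Concatenate: 000010010000111101111 = 0x121EF (21 bits → U+121EF).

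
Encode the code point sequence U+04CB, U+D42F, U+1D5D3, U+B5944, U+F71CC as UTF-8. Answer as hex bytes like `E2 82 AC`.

U+04CB: 2-byte form → D3 8B.
U+D42F: 3-byte form → ED 90 AF.
U+1D5D3: 4-byte form → F0 9D 97 93.
U+B5944: 4-byte form → F2 B5 A5 84.
U+F71CC: 4-byte form → F3 B7 87 8C.
Concatenated (17 bytes): D3 8B ED 90 AF F0 9D 97 93 F2 B5 A5 84 F3 B7 87 8C.

D3 8B ED 90 AF F0 9D 97 93 F2 B5 A5 84 F3 B7 87 8C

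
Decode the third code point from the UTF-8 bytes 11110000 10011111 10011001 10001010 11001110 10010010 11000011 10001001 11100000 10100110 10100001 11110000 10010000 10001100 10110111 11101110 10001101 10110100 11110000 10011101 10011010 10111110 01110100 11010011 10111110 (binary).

U+00C9

Offset 0: leading byte 0xF0 = 11110000 → 4-byte char #1 = F0 9F 99 8A.
Offset 4: leading byte 0xCE = 11001110 → 2-byte char #2 = CE 92.
Offset 6: leading byte 0xC3 = 11000011 → 2-byte char #3 = C3 89.
Leading byte 0xC3 = 11000011 matches 110xxxxx → 2-byte sequence.
Byte 1: 0xC3 = 11000011, payload 00011 (5 bits).
Byte 2: 0x89 = 10001001 (10xxxxxx ✓), payload 001001.
Concatenate: 00011001001 = 0xC9 (11 bits → U+00C9).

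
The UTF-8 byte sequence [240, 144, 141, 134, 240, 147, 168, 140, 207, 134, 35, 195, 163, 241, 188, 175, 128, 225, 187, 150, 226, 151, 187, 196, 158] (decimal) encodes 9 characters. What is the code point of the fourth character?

Offset 0: leading byte 0xF0 = 11110000 → 4-byte char #1 = F0 90 8D 86.
Offset 4: leading byte 0xF0 = 11110000 → 4-byte char #2 = F0 93 A8 8C.
Offset 8: leading byte 0xCF = 11001111 → 2-byte char #3 = CF 86.
Offset 10: leading byte 0x23 = 00100011 → 1-byte char #4 = 23.
Leading byte 0x23 = 00100011 matches 0xxxxxxx → 1-byte sequence.
Byte 1: 0x23 = 00100011, payload 0100011 (7 bits).
Concatenate: 0100011 = 0x23 (7 bits → U+0023).

U+0023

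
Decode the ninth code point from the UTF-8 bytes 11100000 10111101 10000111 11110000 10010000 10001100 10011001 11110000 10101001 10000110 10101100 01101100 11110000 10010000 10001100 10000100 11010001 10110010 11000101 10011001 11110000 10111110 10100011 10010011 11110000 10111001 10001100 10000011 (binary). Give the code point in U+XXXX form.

U+39303

Offset 0: leading byte 0xE0 = 11100000 → 3-byte char #1 = E0 BD 87.
Offset 3: leading byte 0xF0 = 11110000 → 4-byte char #2 = F0 90 8C 99.
Offset 7: leading byte 0xF0 = 11110000 → 4-byte char #3 = F0 A9 86 AC.
Offset 11: leading byte 0x6C = 01101100 → 1-byte char #4 = 6C.
Offset 12: leading byte 0xF0 = 11110000 → 4-byte char #5 = F0 90 8C 84.
Offset 16: leading byte 0xD1 = 11010001 → 2-byte char #6 = D1 B2.
Offset 18: leading byte 0xC5 = 11000101 → 2-byte char #7 = C5 99.
Offset 20: leading byte 0xF0 = 11110000 → 4-byte char #8 = F0 BE A3 93.
Offset 24: leading byte 0xF0 = 11110000 → 4-byte char #9 = F0 B9 8C 83.
Leading byte 0xF0 = 11110000 matches 11110xxx → 4-byte sequence.
Byte 1: 0xF0 = 11110000, payload 000 (3 bits).
Byte 2: 0xB9 = 10111001 (10xxxxxx ✓), payload 111001.
Byte 3: 0x8C = 10001100 (10xxxxxx ✓), payload 001100.
Byte 4: 0x83 = 10000011 (10xxxxxx ✓), payload 000011.
Concatenate: 000111001001100000011 = 0x39303 (21 bits → U+39303).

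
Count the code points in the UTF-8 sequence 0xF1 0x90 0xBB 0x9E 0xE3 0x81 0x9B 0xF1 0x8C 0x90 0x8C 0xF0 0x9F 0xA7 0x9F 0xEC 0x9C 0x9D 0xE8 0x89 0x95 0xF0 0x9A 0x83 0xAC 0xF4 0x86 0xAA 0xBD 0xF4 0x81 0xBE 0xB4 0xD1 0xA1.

10

Byte at offset 0: 0xF1 = 11110001 → 4-byte char (#1). Advance 4.
Byte at offset 4: 0xE3 = 11100011 → 3-byte char (#2). Advance 3.
Byte at offset 7: 0xF1 = 11110001 → 4-byte char (#3). Advance 4.
Byte at offset 11: 0xF0 = 11110000 → 4-byte char (#4). Advance 4.
Byte at offset 15: 0xEC = 11101100 → 3-byte char (#5). Advance 3.
Byte at offset 18: 0xE8 = 11101000 → 3-byte char (#6). Advance 3.
Byte at offset 21: 0xF0 = 11110000 → 4-byte char (#7). Advance 4.
Byte at offset 25: 0xF4 = 11110100 → 4-byte char (#8). Advance 4.
Byte at offset 29: 0xF4 = 11110100 → 4-byte char (#9). Advance 4.
Byte at offset 33: 0xD1 = 11010001 → 2-byte char (#10). Advance 2.
Reached end at offset 35 after 10 code points.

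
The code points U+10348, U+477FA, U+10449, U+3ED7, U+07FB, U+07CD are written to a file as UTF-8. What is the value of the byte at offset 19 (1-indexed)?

1-indexed offset 19 is 0-indexed offset 18.
U+10348 → 4-byte form F0 90 8D 88 at offsets 0–3.
U+477FA → 4-byte form F1 87 9F BA at offsets 4–7.
U+10449 → 4-byte form F0 90 91 89 at offsets 8–11.
U+3ED7 → 3-byte form E3 BB 97 at offsets 12–14.
U+07FB → 2-byte form DF BB at offsets 15–16.
U+07CD → 2-byte form DF 8D at offsets 17–18.
Offset 18 falls in char 6's range; it's byte 2 of DF 8D = 0x8D.

0x8D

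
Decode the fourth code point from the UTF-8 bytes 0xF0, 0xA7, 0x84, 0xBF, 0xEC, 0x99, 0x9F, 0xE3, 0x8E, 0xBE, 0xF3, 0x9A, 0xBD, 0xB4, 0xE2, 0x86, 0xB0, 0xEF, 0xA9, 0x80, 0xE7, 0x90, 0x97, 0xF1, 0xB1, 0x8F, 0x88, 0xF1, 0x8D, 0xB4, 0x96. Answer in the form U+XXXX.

U+DAF74

Offset 0: leading byte 0xF0 = 11110000 → 4-byte char #1 = F0 A7 84 BF.
Offset 4: leading byte 0xEC = 11101100 → 3-byte char #2 = EC 99 9F.
Offset 7: leading byte 0xE3 = 11100011 → 3-byte char #3 = E3 8E BE.
Offset 10: leading byte 0xF3 = 11110011 → 4-byte char #4 = F3 9A BD B4.
Leading byte 0xF3 = 11110011 matches 11110xxx → 4-byte sequence.
Byte 1: 0xF3 = 11110011, payload 011 (3 bits).
Byte 2: 0x9A = 10011010 (10xxxxxx ✓), payload 011010.
Byte 3: 0xBD = 10111101 (10xxxxxx ✓), payload 111101.
Byte 4: 0xB4 = 10110100 (10xxxxxx ✓), payload 110100.
Concatenate: 011011010111101110100 = 0xDAF74 (21 bits → U+DAF74).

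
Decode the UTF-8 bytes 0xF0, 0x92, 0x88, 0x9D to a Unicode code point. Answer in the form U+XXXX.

U+1221D

Leading byte 0xF0 = 11110000 matches 11110xxx → 4-byte sequence.
Byte 1: 0xF0 = 11110000, payload 000 (3 bits).
Byte 2: 0x92 = 10010010 (10xxxxxx ✓), payload 010010.
Byte 3: 0x88 = 10001000 (10xxxxxx ✓), payload 001000.
Byte 4: 0x9D = 10011101 (10xxxxxx ✓), payload 011101.
Concatenate: 000010010001000011101 = 0x1221D (21 bits → U+1221D).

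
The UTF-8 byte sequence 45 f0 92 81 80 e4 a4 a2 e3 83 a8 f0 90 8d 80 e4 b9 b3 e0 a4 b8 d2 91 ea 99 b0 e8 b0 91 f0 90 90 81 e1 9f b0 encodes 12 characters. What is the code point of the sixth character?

U+4E73

Offset 0: leading byte 0x45 = 01000101 → 1-byte char #1 = 45.
Offset 1: leading byte 0xF0 = 11110000 → 4-byte char #2 = F0 92 81 80.
Offset 5: leading byte 0xE4 = 11100100 → 3-byte char #3 = E4 A4 A2.
Offset 8: leading byte 0xE3 = 11100011 → 3-byte char #4 = E3 83 A8.
Offset 11: leading byte 0xF0 = 11110000 → 4-byte char #5 = F0 90 8D 80.
Offset 15: leading byte 0xE4 = 11100100 → 3-byte char #6 = E4 B9 B3.
Leading byte 0xE4 = 11100100 matches 1110xxxx → 3-byte sequence.
Byte 1: 0xE4 = 11100100, payload 0100 (4 bits).
Byte 2: 0xB9 = 10111001 (10xxxxxx ✓), payload 111001.
Byte 3: 0xB3 = 10110011 (10xxxxxx ✓), payload 110011.
Concatenate: 0100111001110011 = 0x4E73 (16 bits → U+4E73).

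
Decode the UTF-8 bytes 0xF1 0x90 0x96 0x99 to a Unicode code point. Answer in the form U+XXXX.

U+50599

Leading byte 0xF1 = 11110001 matches 11110xxx → 4-byte sequence.
Byte 1: 0xF1 = 11110001, payload 001 (3 bits).
Byte 2: 0x90 = 10010000 (10xxxxxx ✓), payload 010000.
Byte 3: 0x96 = 10010110 (10xxxxxx ✓), payload 010110.
Byte 4: 0x99 = 10011001 (10xxxxxx ✓), payload 011001.
Concatenate: 001010000010110011001 = 0x50599 (21 bits → U+50599).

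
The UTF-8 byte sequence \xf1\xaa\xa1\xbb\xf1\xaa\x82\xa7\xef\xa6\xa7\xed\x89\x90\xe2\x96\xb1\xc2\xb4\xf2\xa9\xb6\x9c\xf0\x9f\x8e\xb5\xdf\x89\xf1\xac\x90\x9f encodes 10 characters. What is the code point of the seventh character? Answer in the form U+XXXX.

U+A9D9C

Offset 0: leading byte 0xF1 = 11110001 → 4-byte char #1 = F1 AA A1 BB.
Offset 4: leading byte 0xF1 = 11110001 → 4-byte char #2 = F1 AA 82 A7.
Offset 8: leading byte 0xEF = 11101111 → 3-byte char #3 = EF A6 A7.
Offset 11: leading byte 0xED = 11101101 → 3-byte char #4 = ED 89 90.
Offset 14: leading byte 0xE2 = 11100010 → 3-byte char #5 = E2 96 B1.
Offset 17: leading byte 0xC2 = 11000010 → 2-byte char #6 = C2 B4.
Offset 19: leading byte 0xF2 = 11110010 → 4-byte char #7 = F2 A9 B6 9C.
Leading byte 0xF2 = 11110010 matches 11110xxx → 4-byte sequence.
Byte 1: 0xF2 = 11110010, payload 010 (3 bits).
Byte 2: 0xA9 = 10101001 (10xxxxxx ✓), payload 101001.
Byte 3: 0xB6 = 10110110 (10xxxxxx ✓), payload 110110.
Byte 4: 0x9C = 10011100 (10xxxxxx ✓), payload 011100.
Concatenate: 010101001110110011100 = 0xA9D9C (21 bits → U+A9D9C).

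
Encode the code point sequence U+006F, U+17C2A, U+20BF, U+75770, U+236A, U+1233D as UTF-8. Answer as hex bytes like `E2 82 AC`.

U+006F: 1-byte form → 6F.
U+17C2A: 4-byte form → F0 97 B0 AA.
U+20BF: 3-byte form → E2 82 BF.
U+75770: 4-byte form → F1 B5 9D B0.
U+236A: 3-byte form → E2 8D AA.
U+1233D: 4-byte form → F0 92 8C BD.
Concatenated (19 bytes): 6F F0 97 B0 AA E2 82 BF F1 B5 9D B0 E2 8D AA F0 92 8C BD.

6F F0 97 B0 AA E2 82 BF F1 B5 9D B0 E2 8D AA F0 92 8C BD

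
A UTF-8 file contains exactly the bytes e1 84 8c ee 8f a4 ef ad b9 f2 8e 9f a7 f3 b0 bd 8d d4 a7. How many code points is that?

6

Byte at offset 0: 0xE1 = 11100001 → 3-byte char (#1). Advance 3.
Byte at offset 3: 0xEE = 11101110 → 3-byte char (#2). Advance 3.
Byte at offset 6: 0xEF = 11101111 → 3-byte char (#3). Advance 3.
Byte at offset 9: 0xF2 = 11110010 → 4-byte char (#4). Advance 4.
Byte at offset 13: 0xF3 = 11110011 → 4-byte char (#5). Advance 4.
Byte at offset 17: 0xD4 = 11010100 → 2-byte char (#6). Advance 2.
Reached end at offset 19 after 6 code points.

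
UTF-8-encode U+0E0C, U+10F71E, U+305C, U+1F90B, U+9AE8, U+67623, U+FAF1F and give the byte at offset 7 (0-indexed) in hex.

U+0E0C → 3-byte form E0 B8 8C at offsets 0–2.
U+10F71E → 4-byte form F4 8F 9C 9E at offsets 3–6.
U+305C → 3-byte form E3 81 9C at offsets 7–9.
Offset 7 falls in char 3's range; it's byte 1 of E3 81 9C = 0xE3.

0xE3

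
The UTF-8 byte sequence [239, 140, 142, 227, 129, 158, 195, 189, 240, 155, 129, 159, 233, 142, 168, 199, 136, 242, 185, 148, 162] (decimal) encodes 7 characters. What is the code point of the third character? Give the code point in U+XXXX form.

U+00FD

Offset 0: leading byte 0xEF = 11101111 → 3-byte char #1 = EF 8C 8E.
Offset 3: leading byte 0xE3 = 11100011 → 3-byte char #2 = E3 81 9E.
Offset 6: leading byte 0xC3 = 11000011 → 2-byte char #3 = C3 BD.
Leading byte 0xC3 = 11000011 matches 110xxxxx → 2-byte sequence.
Byte 1: 0xC3 = 11000011, payload 00011 (5 bits).
Byte 2: 0xBD = 10111101 (10xxxxxx ✓), payload 111101.
Concatenate: 00011111101 = 0xFD (11 bits → U+00FD).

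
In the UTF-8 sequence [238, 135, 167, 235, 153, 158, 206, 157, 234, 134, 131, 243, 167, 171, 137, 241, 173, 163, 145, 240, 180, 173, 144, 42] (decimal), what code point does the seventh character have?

U+34B50

Offset 0: leading byte 0xEE = 11101110 → 3-byte char #1 = EE 87 A7.
Offset 3: leading byte 0xEB = 11101011 → 3-byte char #2 = EB 99 9E.
Offset 6: leading byte 0xCE = 11001110 → 2-byte char #3 = CE 9D.
Offset 8: leading byte 0xEA = 11101010 → 3-byte char #4 = EA 86 83.
Offset 11: leading byte 0xF3 = 11110011 → 4-byte char #5 = F3 A7 AB 89.
Offset 15: leading byte 0xF1 = 11110001 → 4-byte char #6 = F1 AD A3 91.
Offset 19: leading byte 0xF0 = 11110000 → 4-byte char #7 = F0 B4 AD 90.
Leading byte 0xF0 = 11110000 matches 11110xxx → 4-byte sequence.
Byte 1: 0xF0 = 11110000, payload 000 (3 bits).
Byte 2: 0xB4 = 10110100 (10xxxxxx ✓), payload 110100.
Byte 3: 0xAD = 10101101 (10xxxxxx ✓), payload 101101.
Byte 4: 0x90 = 10010000 (10xxxxxx ✓), payload 010000.
Concatenate: 000110100101101010000 = 0x34B50 (21 bits → U+34B50).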